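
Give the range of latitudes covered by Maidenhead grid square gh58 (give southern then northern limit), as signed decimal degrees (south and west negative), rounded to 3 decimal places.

Field G=6, H=7: +6·20° lon, +7·10° lat → SW at lon -60°, lat -20°.
Square 5, 8: +5·2° lon, +8·1° lat → SW at lon -50°, lat -12°.
Cell spans 2° lon × 1° lat.
south -12.000, north -11.000.

-12.000, -11.000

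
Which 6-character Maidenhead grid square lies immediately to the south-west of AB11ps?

AB11or

Longitude subsquare p = 15; −1 → 14 = o.
Latitude subsquare s = 18; −1 → 17 = r.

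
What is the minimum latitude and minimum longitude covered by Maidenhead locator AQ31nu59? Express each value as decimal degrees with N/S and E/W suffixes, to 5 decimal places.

71.87083° N, 172.87500° W

Field A=0, Q=16: +0·20° lon, +16·10° lat → SW at lon -180°, lat 70°.
Square 3, 1: +3·2° lon, +1·1° lat → SW at lon -174°, lat 71°.
Subsquare n=13, u=20: +13·0.0833333° lon, +20·0.0416667° lat → SW at lon -172.917°, lat 71.8333°.
Extended square 5, 9: +5·0.00833333° lon, +9·0.00416667° lat → SW at lon -172.875°, lat 71.8708°.
latitude 71.87083° N, longitude 172.87500° W.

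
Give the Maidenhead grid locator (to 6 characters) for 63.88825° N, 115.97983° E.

OP73xv

Add 180° to longitude and 90° to latitude: 295.9798, 153.8882.
Field: 295.9798/20 → 14 → O, 153.8882/10 → 15 → P; chars OP.
Square: 15.9798/2 → 7, 3.8882/1 → 3; chars 73.
Subsquare: 1.9798/0.0833333 → 23 → x, 0.8882/0.0416667 → 21 → v; chars xv.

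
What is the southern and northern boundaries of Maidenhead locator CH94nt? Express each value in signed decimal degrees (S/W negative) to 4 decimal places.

-15.2083, -15.1667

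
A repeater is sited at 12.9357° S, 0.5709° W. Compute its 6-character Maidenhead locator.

Add 180° to longitude and 90° to latitude: 179.4291, 77.0643.
Field: lon ⌊179.4291/20⌋ = 8 → I; lat ⌊77.0643/10⌋ = 7 → H.
Square: lon ⌊19.4291/2⌋ = 9; lat ⌊7.0643/1⌋ = 7.
Subsquare: lon ⌊1.4291/0.0833333⌋ = 17 → r; lat ⌊0.0643/0.0416667⌋ = 1 → b.

IH97rb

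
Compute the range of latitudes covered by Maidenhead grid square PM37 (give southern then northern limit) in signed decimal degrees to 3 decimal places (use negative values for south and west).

Field P=15, M=12: +15·20° lon, +12·10° lat → SW at lon 120°, lat 30°.
Square 3, 7: +3·2° lon, +7·1° lat → SW at lon 126°, lat 37°.
Cell spans 2° lon × 1° lat.
south 37.000, north 38.000.

37.000, 38.000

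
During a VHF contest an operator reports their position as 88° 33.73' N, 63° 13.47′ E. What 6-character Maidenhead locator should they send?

Add 180° to longitude and 90° to latitude: 243.2245, 178.5622.
Field: lon ⌊243.2245/20⌋ = 12 → M; lat ⌊178.5622/10⌋ = 17 → R.
Square: lon ⌊3.2245/2⌋ = 1; lat ⌊8.5622/1⌋ = 8.
Subsquare: lon ⌊1.2245/0.0833333⌋ = 14 → o; lat ⌊0.5622/0.0416667⌋ = 13 → n.

MR18on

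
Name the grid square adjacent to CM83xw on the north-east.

Longitude subsquare x = 23; +1 → 24, wraps to 0 = a, carry into square.
Longitude square 8; +1 → 9.
Latitude subsquare w = 22; +1 → 23 = x.

CM93ax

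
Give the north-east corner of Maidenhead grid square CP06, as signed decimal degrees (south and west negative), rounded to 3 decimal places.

67.000, -138.000

Field C=2, P=15: +2·20° lon, +15·10° lat → SW at lon -140°, lat 60°.
Square 0, 6: +0·2° lon, +6·1° lat → SW at lon -140°, lat 66°.
Cell spans 2° lon × 1° lat. NE corner is SW corner plus one full cell.
latitude 67.000, longitude -138.000.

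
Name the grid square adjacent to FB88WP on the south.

FB88wo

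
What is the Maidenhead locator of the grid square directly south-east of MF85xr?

MF95aq

Longitude subsquare x = 23; +1 → 24, wraps to 0 = a, carry into square.
Longitude square 8; +1 → 9.
Latitude subsquare r = 17; −1 → 16 = q.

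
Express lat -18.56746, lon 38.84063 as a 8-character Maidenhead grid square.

Add 180° to longitude and 90° to latitude: 218.84063, 71.43254.
Field (20°×10°, letters A–R): lon ⌊218.84063/20⌋ = 10 → K; lat ⌊71.43254/10⌋ = 7 → H.
Square (2°×1°, digits 0–9): lon ⌊18.84063/2⌋ = 9; lat ⌊1.43254/1⌋ = 1.
Subsquare (5′×2.5′, letters a–x): lon ⌊0.84063/0.0833333⌋ = 10 → k; lat ⌊0.43254/0.0416667⌋ = 10 → k.
Extended square (30″×15″, digits 0–9): lon ⌊0.00730/0.00833333⌋ = 0; lat ⌊0.01587/0.00416667⌋ = 3.

KH91kk03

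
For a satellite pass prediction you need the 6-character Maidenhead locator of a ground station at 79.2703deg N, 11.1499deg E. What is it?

JQ59ng

Shift to the Maidenhead origin (180°W, 90°S): lon 191.1499, lat 169.2703.
Field (20°×10°, letters A–R): lon ⌊191.1499/20⌋ = 9 → J; lat ⌊169.2703/10⌋ = 16 → Q.
Square (2°×1°, digits 0–9): lon ⌊11.1499/2⌋ = 5; lat ⌊9.2703/1⌋ = 9.
Subsquare (5′×2.5′, letters a–x): lon ⌊1.1499/0.0833333⌋ = 13 → n; lat ⌊0.2703/0.0416667⌋ = 6 → g.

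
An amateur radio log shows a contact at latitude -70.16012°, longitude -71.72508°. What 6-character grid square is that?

Shift to the Maidenhead origin (180°W, 90°S): lon 108.2749, lat 19.8399.
Field: lon ⌊108.2749/20⌋ = 5 → F; lat ⌊19.8399/10⌋ = 1 → B.
Square: lon ⌊8.2749/2⌋ = 4; lat ⌊9.8399/1⌋ = 9.
Subsquare: lon ⌊0.2749/0.0833333⌋ = 3 → d; lat ⌊0.8399/0.0416667⌋ = 20 → u.

FB49du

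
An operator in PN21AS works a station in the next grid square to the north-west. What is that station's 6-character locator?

Longitude subsquare a = 0; −1 → -1, wraps to 23 = x, carry into square.
Longitude square 2; −1 → 1.
Latitude subsquare s = 18; +1 → 19 = t.

PN11xt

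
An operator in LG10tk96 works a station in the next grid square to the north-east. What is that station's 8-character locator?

Longitude extended square 9; +1 → 10, wraps to 0, carry into subsquare.
Longitude subsquare t = 19; +1 → 20 = u.
Latitude extended square 6; +1 → 7.

LG10uk07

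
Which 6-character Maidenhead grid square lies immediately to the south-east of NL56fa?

Longitude subsquare f = 5; +1 → 6 = g.
Latitude subsquare a = 0; −1 → -1, wraps to 23 = x, carry into square.
Latitude square 6; −1 → 5.

NL55gx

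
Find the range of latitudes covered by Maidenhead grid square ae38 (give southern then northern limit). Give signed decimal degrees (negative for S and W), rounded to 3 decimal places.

Field A=0, E=4: +0·20° lon, +4·10° lat → SW at lon -180°, lat -50°.
Square 3, 8: +3·2° lon, +8·1° lat → SW at lon -174°, lat -42°.
Cell spans 2° lon × 1° lat.
south -42.000, north -41.000.

-42.000, -41.000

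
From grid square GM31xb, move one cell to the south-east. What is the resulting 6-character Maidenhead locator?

Longitude subsquare x = 23; +1 → 24, wraps to 0 = a, carry into square.
Longitude square 3; +1 → 4.
Latitude subsquare b = 1; −1 → 0 = a.

GM41aa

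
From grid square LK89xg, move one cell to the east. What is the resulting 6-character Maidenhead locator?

Longitude subsquare x = 23; +1 → 24, wraps to 0 = a, carry into square.
Longitude square 8; +1 → 9.
The latitude characters are unchanged.

LK99ag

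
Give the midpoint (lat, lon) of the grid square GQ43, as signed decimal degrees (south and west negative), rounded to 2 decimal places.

73.50, -51.00

Field G=6, Q=16: +6·20° lon, +16·10° lat → SW at lon -60°, lat 70°.
Square 4, 3: +4·2° lon, +3·1° lat → SW at lon -52°, lat 73°.
Cell spans 2° lon × 1° lat. Centre is SW corner plus half of each.
latitude 73.50, longitude -51.00.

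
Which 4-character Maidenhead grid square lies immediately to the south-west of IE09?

Longitude square 0; −1 → -1, wraps to 9, carry into field.
Longitude field I = 8; −1 → 7 = H.
Latitude square 9; −1 → 8.

HE98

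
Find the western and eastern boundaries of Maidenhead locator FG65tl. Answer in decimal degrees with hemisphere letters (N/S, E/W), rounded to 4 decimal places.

Field F=5, G=6: +5·20° lon, +6·10° lat → SW at lon -80°, lat -30°.
Square 6, 5: +6·2° lon, +5·1° lat → SW at lon -68°, lat -25°.
Subsquare t=19, l=11: +19·0.0833333° lon, +11·0.0416667° lat → SW at lon -66.4167°, lat -24.5417°.
Cell spans 0.0833333° lon × 0.0416667° lat.
west 66.4167° W, east 66.3333° W.

66.4167° W, 66.3333° W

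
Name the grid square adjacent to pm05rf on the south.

Latitude subsquare f = 5; −1 → 4 = e.
The longitude characters are unchanged.

PM05re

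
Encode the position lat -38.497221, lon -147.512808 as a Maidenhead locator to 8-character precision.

Shift to the Maidenhead origin (180°W, 90°S): lon 32.48719, lat 51.50278.
Field (20°×10°, letters A–R): lon ⌊32.48719/20⌋ = 1 → B; lat ⌊51.50278/10⌋ = 5 → F.
Square (2°×1°, digits 0–9): lon ⌊12.48719/2⌋ = 6; lat ⌊1.50278/1⌋ = 1.
Subsquare (5′×2.5′, letters a–x): lon ⌊0.48719/0.0833333⌋ = 5 → f; lat ⌊0.50278/0.0416667⌋ = 12 → m.
Extended square (30″×15″, digits 0–9): lon ⌊0.07053/0.00833333⌋ = 8; lat ⌊0.00278/0.00416667⌋ = 0.

BF61fm80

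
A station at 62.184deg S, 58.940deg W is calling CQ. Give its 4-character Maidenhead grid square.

GC07

Offset from 180°W / 90°S: lon 121.06°, lat 27.82°.
Field: lon ⌊121.06/20⌋ = 6 → G; lat ⌊27.82/10⌋ = 2 → C.
Square: lon ⌊1.06/2⌋ = 0; lat ⌊7.82/1⌋ = 7.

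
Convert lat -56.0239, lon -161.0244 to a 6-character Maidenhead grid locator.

AD93lx

Add 180° to longitude and 90° to latitude: 18.9756, 33.9761.
Field: 18.9756/20 → 0 → A, 33.9761/10 → 3 → D; chars AD.
Square: 18.9756/2 → 9, 3.9761/1 → 3; chars 93.
Subsquare: 0.9756/0.0833333 → 11 → l, 0.9761/0.0416667 → 23 → x; chars lx.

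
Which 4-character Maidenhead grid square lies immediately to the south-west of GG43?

Longitude square 4; −1 → 3.
Latitude square 3; −1 → 2.

GG32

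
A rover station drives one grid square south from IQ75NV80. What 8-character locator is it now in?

IQ75nu89

Latitude extended square 0; −1 → -1, wraps to 9, carry into subsquare.
Latitude subsquare v = 21; −1 → 20 = u.
The longitude characters are unchanged.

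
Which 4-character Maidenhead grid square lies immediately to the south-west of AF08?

RF97

Longitude square 0; −1 → -1, wraps to 9, carry into field.
Longitude field A = 0; −1 → -1, wraps to 17 = R, wrapping around the antimeridian.
Latitude square 8; −1 → 7.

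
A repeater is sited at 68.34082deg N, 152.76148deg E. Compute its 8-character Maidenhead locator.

Add 180° to longitude and 90° to latitude: 332.76148, 158.34082.
Field: lon ⌊332.76148/20⌋ = 16 → Q; lat ⌊158.34082/10⌋ = 15 → P.
Square: lon ⌊12.76148/2⌋ = 6; lat ⌊8.34082/1⌋ = 8.
Subsquare: lon ⌊0.76148/0.0833333⌋ = 9 → j; lat ⌊0.34082/0.0416667⌋ = 8 → i.
Extended square: lon ⌊0.01148/0.00833333⌋ = 1; lat ⌊0.00749/0.00416667⌋ = 1.

QP68ji11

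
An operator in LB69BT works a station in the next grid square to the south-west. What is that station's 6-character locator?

LB69as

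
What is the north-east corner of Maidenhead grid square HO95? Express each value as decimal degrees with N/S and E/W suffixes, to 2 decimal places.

Field H=7, O=14: +7·20° lon, +14·10° lat → SW at lon -40°, lat 50°.
Square 9, 5: +9·2° lon, +5·1° lat → SW at lon -22°, lat 55°.
Cell spans 2° lon × 1° lat. NE corner is SW corner plus one full cell.
latitude 56.00° N, longitude 20.00° W.

56.00° N, 20.00° W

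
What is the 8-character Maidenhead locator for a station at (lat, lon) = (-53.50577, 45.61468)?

LD26tl38

Offset from 180°W / 90°S: lon 225.61468°, lat 36.49423°.
Field (20°×10°, letters A–R): 225.61468/20 → 11 → L, 36.49423/10 → 3 → D; chars LD.
Square (2°×1°, digits 0–9): 5.61468/2 → 2, 6.49423/1 → 6; chars 26.
Subsquare (5′×2.5′, letters a–x): 1.61468/0.0833333 → 19 → t, 0.49423/0.0416667 → 11 → l; chars tl.
Extended square (30″×15″, digits 0–9): 0.03135/0.00833333 → 3, 0.03590/0.00416667 → 8; chars 38.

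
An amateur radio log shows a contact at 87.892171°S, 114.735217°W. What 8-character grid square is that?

DA22pc15

Offset from 180°W / 90°S: lon 65.26478°, lat 2.10783°.
Field: lon ⌊65.26478/20⌋ = 3 → D; lat ⌊2.10783/10⌋ = 0 → A.
Square: lon ⌊5.26478/2⌋ = 2; lat ⌊2.10783/1⌋ = 2.
Subsquare: lon ⌊1.26478/0.0833333⌋ = 15 → p; lat ⌊0.10783/0.0416667⌋ = 2 → c.
Extended square: lon ⌊0.01478/0.00833333⌋ = 1; lat ⌊0.02450/0.00416667⌋ = 5.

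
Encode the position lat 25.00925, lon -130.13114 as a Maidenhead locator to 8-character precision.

CL45wa42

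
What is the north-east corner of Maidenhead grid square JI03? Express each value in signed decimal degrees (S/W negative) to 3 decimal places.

Field J=9, I=8: +9·20° lon, +8·10° lat → SW at lon 0°, lat -10°.
Square 0, 3: +0·2° lon, +3·1° lat → SW at lon 0°, lat -7°.
Cell spans 2° lon × 1° lat. NE corner is SW corner plus one full cell.
latitude -6.000, longitude 2.000.

-6.000, 2.000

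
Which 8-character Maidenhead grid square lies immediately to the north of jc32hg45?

JC32hg46

Latitude extended square 5; +1 → 6.
The longitude characters are unchanged.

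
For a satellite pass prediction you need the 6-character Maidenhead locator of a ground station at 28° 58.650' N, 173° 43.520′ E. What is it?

Add 180° to longitude and 90° to latitude: 353.7253, 118.9775.
Field: 353.7253/20 → 17 → R, 118.9775/10 → 11 → L; chars RL.
Square: 13.7253/2 → 6, 8.9775/1 → 8; chars 68.
Subsquare: 1.7253/0.0833333 → 20 → u, 0.9775/0.0416667 → 23 → x; chars ux.

RL68ux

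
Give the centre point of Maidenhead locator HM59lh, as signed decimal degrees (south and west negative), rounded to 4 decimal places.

39.3125, -29.0417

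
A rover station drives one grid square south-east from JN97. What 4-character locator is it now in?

Longitude square 9; +1 → 10, wraps to 0, carry into field.
Longitude field J = 9; +1 → 10 = K.
Latitude square 7; −1 → 6.

KN06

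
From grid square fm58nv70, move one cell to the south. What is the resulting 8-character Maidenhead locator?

FM58nu79

Latitude extended square 0; −1 → -1, wraps to 9, carry into subsquare.
Latitude subsquare v = 21; −1 → 20 = u.
The longitude characters are unchanged.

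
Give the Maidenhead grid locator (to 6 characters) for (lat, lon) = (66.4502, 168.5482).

Shift to the Maidenhead origin (180°W, 90°S): lon 348.5482, lat 156.4502.
Field: lon ⌊348.5482/20⌋ = 17 → R; lat ⌊156.4502/10⌋ = 15 → P.
Square: lon ⌊8.5482/2⌋ = 4; lat ⌊6.4502/1⌋ = 6.
Subsquare: lon ⌊0.5482/0.0833333⌋ = 6 → g; lat ⌊0.4502/0.0416667⌋ = 10 → k.

RP46gk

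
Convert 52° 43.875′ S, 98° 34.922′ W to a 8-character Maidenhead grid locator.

ED07rg04

Add 180° to longitude and 90° to latitude: 81.41797, 37.26875.
Field (20°×10°, letters A–R): 81.41797/20 → 4 → E, 37.26875/10 → 3 → D; chars ED.
Square (2°×1°, digits 0–9): 1.41797/2 → 0, 7.26875/1 → 7; chars 07.
Subsquare (5′×2.5′, letters a–x): 1.41797/0.0833333 → 17 → r, 0.26875/0.0416667 → 6 → g; chars rg.
Extended square (30″×15″, digits 0–9): 0.00130/0.00833333 → 0, 0.01875/0.00416667 → 4; chars 04.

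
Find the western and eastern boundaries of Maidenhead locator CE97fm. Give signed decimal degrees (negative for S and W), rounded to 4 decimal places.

-121.5833, -121.5000

Field C=2, E=4: +2·20° lon, +4·10° lat → SW at lon -140°, lat -50°.
Square 9, 7: +9·2° lon, +7·1° lat → SW at lon -122°, lat -43°.
Subsquare f=5, m=12: +5·0.0833333° lon, +12·0.0416667° lat → SW at lon -121.583°, lat -42.5°.
Cell spans 0.0833333° lon × 0.0416667° lat.
west -121.5833, east -121.5000.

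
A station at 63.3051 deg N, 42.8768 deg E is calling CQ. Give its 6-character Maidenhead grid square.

LP13kh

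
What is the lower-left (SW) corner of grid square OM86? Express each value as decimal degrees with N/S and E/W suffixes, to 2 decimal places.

Field O=14, M=12: +14·20° lon, +12·10° lat → SW at lon 100°, lat 30°.
Square 8, 6: +8·2° lon, +6·1° lat → SW at lon 116°, lat 36°.
latitude 36.00° N, longitude 116.00° E.

36.00° N, 116.00° E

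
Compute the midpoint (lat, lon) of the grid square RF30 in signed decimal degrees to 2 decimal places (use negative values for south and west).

Field R=17, F=5: +17·20° lon, +5·10° lat → SW at lon 160°, lat -40°.
Square 3, 0: +3·2° lon, +0·1° lat → SW at lon 166°, lat -40°.
Cell spans 2° lon × 1° lat. Centre is SW corner plus half of each.
latitude -39.50, longitude 167.00.

-39.50, 167.00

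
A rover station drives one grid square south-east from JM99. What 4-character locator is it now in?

Longitude square 9; +1 → 10, wraps to 0, carry into field.
Longitude field J = 9; +1 → 10 = K.
Latitude square 9; −1 → 8.

KM08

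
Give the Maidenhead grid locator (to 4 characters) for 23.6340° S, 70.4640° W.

FG46

Offset from 180°W / 90°S: lon 109.54°, lat 66.37°.
Field (20°×10°, letters A–R): lon ⌊109.54/20⌋ = 5 → F; lat ⌊66.37/10⌋ = 6 → G.
Square (2°×1°, digits 0–9): lon ⌊9.54/2⌋ = 4; lat ⌊6.37/1⌋ = 6.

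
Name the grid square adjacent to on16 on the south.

ON15

Latitude square 6; −1 → 5.
The longitude characters are unchanged.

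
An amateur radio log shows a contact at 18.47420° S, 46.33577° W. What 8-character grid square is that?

Offset from 180°W / 90°S: lon 133.66423°, lat 71.52580°.
Field: lon ⌊133.66423/20⌋ = 6 → G; lat ⌊71.52580/10⌋ = 7 → H.
Square: lon ⌊13.66423/2⌋ = 6; lat ⌊1.52580/1⌋ = 1.
Subsquare: lon ⌊1.66423/0.0833333⌋ = 19 → t; lat ⌊0.52580/0.0416667⌋ = 12 → m.
Extended square: lon ⌊0.08090/0.00833333⌋ = 9; lat ⌊0.02580/0.00416667⌋ = 6.

GH61tm96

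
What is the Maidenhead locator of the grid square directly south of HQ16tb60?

HQ16ta69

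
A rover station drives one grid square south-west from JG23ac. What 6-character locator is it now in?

JG13xb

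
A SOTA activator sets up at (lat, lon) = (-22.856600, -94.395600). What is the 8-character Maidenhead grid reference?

Add 180° to longitude and 90° to latitude: 85.60440, 67.14340.
Field: 85.60440/20 → 4 → E, 67.14340/10 → 6 → G; chars EG.
Square: 5.60440/2 → 2, 7.14340/1 → 7; chars 27.
Subsquare: 1.60440/0.0833333 → 19 → t, 0.14340/0.0416667 → 3 → d; chars td.
Extended square: 0.02107/0.00833333 → 2, 0.01840/0.00416667 → 4; chars 24.

EG27td24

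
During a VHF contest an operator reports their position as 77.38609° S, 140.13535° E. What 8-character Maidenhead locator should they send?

QB02bo67

Add 180° to longitude and 90° to latitude: 320.13535, 12.61391.
Field: 320.13535/20 → 16 → Q, 12.61391/10 → 1 → B; chars QB.
Square: 0.13535/2 → 0, 2.61391/1 → 2; chars 02.
Subsquare: 0.13535/0.0833333 → 1 → b, 0.61391/0.0416667 → 14 → o; chars bo.
Extended square: 0.05202/0.00833333 → 6, 0.03058/0.00416667 → 7; chars 67.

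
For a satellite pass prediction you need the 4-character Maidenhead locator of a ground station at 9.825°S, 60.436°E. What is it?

MI00

Offset from 180°W / 90°S: lon 240.44°, lat 80.17°.
Field: 240.44/20 → 12 → M, 80.17/10 → 8 → I; chars MI.
Square: 0.44/2 → 0, 0.17/1 → 0; chars 00.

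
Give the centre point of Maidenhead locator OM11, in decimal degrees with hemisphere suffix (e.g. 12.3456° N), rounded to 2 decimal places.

31.50° N, 103.00° E

Field O=14, M=12: +14·20° lon, +12·10° lat → SW at lon 100°, lat 30°.
Square 1, 1: +1·2° lon, +1·1° lat → SW at lon 102°, lat 31°.
Cell spans 2° lon × 1° lat. Centre is SW corner plus half of each.
latitude 31.50° N, longitude 103.00° E.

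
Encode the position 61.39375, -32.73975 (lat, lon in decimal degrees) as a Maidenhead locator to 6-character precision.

HP31pj

Shift to the Maidenhead origin (180°W, 90°S): lon 147.2602, lat 151.3938.
Field: lon ⌊147.2602/20⌋ = 7 → H; lat ⌊151.3938/10⌋ = 15 → P.
Square: lon ⌊7.2602/2⌋ = 3; lat ⌊1.3938/1⌋ = 1.
Subsquare: lon ⌊1.2602/0.0833333⌋ = 15 → p; lat ⌊0.3938/0.0416667⌋ = 9 → j.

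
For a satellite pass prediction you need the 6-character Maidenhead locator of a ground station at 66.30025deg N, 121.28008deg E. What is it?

PP06ph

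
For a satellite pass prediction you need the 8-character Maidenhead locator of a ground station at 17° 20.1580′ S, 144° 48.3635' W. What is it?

Add 180° to longitude and 90° to latitude: 35.19394, 72.66403.
Field: 35.19394/20 → 1 → B, 72.66403/10 → 7 → H; chars BH.
Square: 15.19394/2 → 7, 2.66403/1 → 2; chars 72.
Subsquare: 1.19394/0.0833333 → 14 → o, 0.66403/0.0416667 → 15 → p; chars op.
Extended square: 0.02727/0.00833333 → 3, 0.03903/0.00416667 → 9; chars 39.

BH72op39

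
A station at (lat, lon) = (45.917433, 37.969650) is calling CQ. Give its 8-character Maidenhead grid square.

KN85xw60

Shift to the Maidenhead origin (180°W, 90°S): lon 217.96965, lat 135.91743.
Field: lon ⌊217.96965/20⌋ = 10 → K; lat ⌊135.91743/10⌋ = 13 → N.
Square: lon ⌊17.96965/2⌋ = 8; lat ⌊5.91743/1⌋ = 5.
Subsquare: lon ⌊1.96965/0.0833333⌋ = 23 → x; lat ⌊0.91743/0.0416667⌋ = 22 → w.
Extended square: lon ⌊0.05298/0.00833333⌋ = 6; lat ⌊0.00077/0.00416667⌋ = 0.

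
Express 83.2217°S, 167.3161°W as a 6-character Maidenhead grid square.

Offset from 180°W / 90°S: lon 12.6839°, lat 6.7783°.
Field: 12.6839/20 → 0 → A, 6.7783/10 → 0 → A; chars AA.
Square: 12.6839/2 → 6, 6.7783/1 → 6; chars 66.
Subsquare: 0.6839/0.0833333 → 8 → i, 0.7783/0.0416667 → 18 → s; chars is.

AA66is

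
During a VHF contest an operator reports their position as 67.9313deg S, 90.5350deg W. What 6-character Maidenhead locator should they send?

EC42rb

Offset from 180°W / 90°S: lon 89.4650°, lat 22.0687°.
Field: 89.4650/20 → 4 → E, 22.0687/10 → 2 → C; chars EC.
Square: 9.4650/2 → 4, 2.0687/1 → 2; chars 42.
Subsquare: 1.4650/0.0833333 → 17 → r, 0.0687/0.0416667 → 1 → b; chars rb.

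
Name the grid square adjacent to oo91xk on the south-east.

PO01aj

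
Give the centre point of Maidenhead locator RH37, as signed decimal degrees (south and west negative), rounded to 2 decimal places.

Field R=17, H=7: +17·20° lon, +7·10° lat → SW at lon 160°, lat -20°.
Square 3, 7: +3·2° lon, +7·1° lat → SW at lon 166°, lat -13°.
Cell spans 2° lon × 1° lat. Centre is SW corner plus half of each.
latitude -12.50, longitude 167.00.

-12.50, 167.00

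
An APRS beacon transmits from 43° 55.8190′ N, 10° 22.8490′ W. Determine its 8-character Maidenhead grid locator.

IN43tw43

Offset from 180°W / 90°S: lon 169.61918°, lat 133.93032°.
Field: 169.61918/20 → 8 → I, 133.93032/10 → 13 → N; chars IN.
Square: 9.61918/2 → 4, 3.93032/1 → 3; chars 43.
Subsquare: 1.61918/0.0833333 → 19 → t, 0.93032/0.0416667 → 22 → w; chars tw.
Extended square: 0.03585/0.00833333 → 4, 0.01365/0.00416667 → 3; chars 43.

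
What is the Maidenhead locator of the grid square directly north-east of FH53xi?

FH63aj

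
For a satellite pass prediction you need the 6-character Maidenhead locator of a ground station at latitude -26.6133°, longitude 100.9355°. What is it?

OG03lj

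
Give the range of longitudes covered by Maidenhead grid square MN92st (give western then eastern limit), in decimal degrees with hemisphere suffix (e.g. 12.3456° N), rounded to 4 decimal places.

Field M=12, N=13: +12·20° lon, +13·10° lat → SW at lon 60°, lat 40°.
Square 9, 2: +9·2° lon, +2·1° lat → SW at lon 78°, lat 42°.
Subsquare s=18, t=19: +18·0.0833333° lon, +19·0.0416667° lat → SW at lon 79.5°, lat 42.7917°.
Cell spans 0.0833333° lon × 0.0416667° lat.
west 79.5000° E, east 79.5833° E.

79.5000° E, 79.5833° E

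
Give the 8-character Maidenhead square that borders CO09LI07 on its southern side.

CO09li06

Latitude extended square 7; −1 → 6.
The longitude characters are unchanged.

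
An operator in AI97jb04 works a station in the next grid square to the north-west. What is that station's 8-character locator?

Longitude extended square 0; −1 → -1, wraps to 9, carry into subsquare.
Longitude subsquare j = 9; −1 → 8 = i.
Latitude extended square 4; +1 → 5.

AI97ib95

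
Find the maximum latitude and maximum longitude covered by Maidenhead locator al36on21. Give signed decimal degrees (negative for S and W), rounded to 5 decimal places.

26.55000, -172.80833

Field A=0, L=11: +0·20° lon, +11·10° lat → SW at lon -180°, lat 20°.
Square 3, 6: +3·2° lon, +6·1° lat → SW at lon -174°, lat 26°.
Subsquare o=14, n=13: +14·0.0833333° lon, +13·0.0416667° lat → SW at lon -172.833°, lat 26.5417°.
Extended square 2, 1: +2·0.00833333° lon, +1·0.00416667° lat → SW at lon -172.817°, lat 26.5458°.
Cell spans 0.00833333° lon × 0.00416667° lat. NE corner is SW corner plus one full cell.
latitude 26.55000, longitude -172.80833.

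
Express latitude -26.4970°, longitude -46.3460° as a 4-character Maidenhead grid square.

GG63

Add 180° to longitude and 90° to latitude: 133.65, 63.50.
Field (20°×10°, letters A–R): lon ⌊133.65/20⌋ = 6 → G; lat ⌊63.50/10⌋ = 6 → G.
Square (2°×1°, digits 0–9): lon ⌊13.65/2⌋ = 6; lat ⌊3.50/1⌋ = 3.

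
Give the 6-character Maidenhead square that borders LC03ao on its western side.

KC93xo

Longitude subsquare a = 0; −1 → -1, wraps to 23 = x, carry into square.
Longitude square 0; −1 → -1, wraps to 9, carry into field.
Longitude field L = 11; −1 → 10 = K.
The latitude characters are unchanged.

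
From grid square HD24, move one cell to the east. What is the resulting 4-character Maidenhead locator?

Longitude square 2; +1 → 3.
The latitude characters are unchanged.

HD34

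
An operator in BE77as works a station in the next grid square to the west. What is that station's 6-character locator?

BE67xs

Longitude subsquare a = 0; −1 → -1, wraps to 23 = x, carry into square.
Longitude square 7; −1 → 6.
The latitude characters are unchanged.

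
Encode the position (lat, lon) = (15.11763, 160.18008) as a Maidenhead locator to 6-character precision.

Shift to the Maidenhead origin (180°W, 90°S): lon 340.1801, lat 105.1176.
Field: 340.1801/20 → 17 → R, 105.1176/10 → 10 → K; chars RK.
Square: 0.1801/2 → 0, 5.1176/1 → 5; chars 05.
Subsquare: 0.1801/0.0833333 → 2 → c, 0.1176/0.0416667 → 2 → c; chars cc.

RK05cc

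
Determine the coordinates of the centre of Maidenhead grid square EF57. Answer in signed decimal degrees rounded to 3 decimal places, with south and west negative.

Field E=4, F=5: +4·20° lon, +5·10° lat → SW at lon -100°, lat -40°.
Square 5, 7: +5·2° lon, +7·1° lat → SW at lon -90°, lat -33°.
Cell spans 2° lon × 1° lat. Centre is SW corner plus half of each.
latitude -32.500, longitude -89.000.

-32.500, -89.000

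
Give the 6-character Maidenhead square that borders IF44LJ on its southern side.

Latitude subsquare j = 9; −1 → 8 = i.
The longitude characters are unchanged.

IF44li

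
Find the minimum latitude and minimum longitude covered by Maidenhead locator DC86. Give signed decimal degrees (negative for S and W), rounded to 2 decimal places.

Field D=3, C=2: +3·20° lon, +2·10° lat → SW at lon -120°, lat -70°.
Square 8, 6: +8·2° lon, +6·1° lat → SW at lon -104°, lat -64°.
latitude -64.00, longitude -104.00.

-64.00, -104.00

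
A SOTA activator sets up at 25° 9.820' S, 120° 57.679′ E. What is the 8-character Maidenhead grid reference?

PG04lu50

Add 180° to longitude and 90° to latitude: 300.96132, 64.83633.
Field: lon ⌊300.96132/20⌋ = 15 → P; lat ⌊64.83633/10⌋ = 6 → G.
Square: lon ⌊0.96132/2⌋ = 0; lat ⌊4.83633/1⌋ = 4.
Subsquare: lon ⌊0.96132/0.0833333⌋ = 11 → l; lat ⌊0.83633/0.0416667⌋ = 20 → u.
Extended square: lon ⌊0.04465/0.00833333⌋ = 5; lat ⌊0.00300/0.00416667⌋ = 0.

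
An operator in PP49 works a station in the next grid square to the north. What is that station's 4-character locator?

Latitude square 9; +1 → 10, wraps to 0, carry into field.
Latitude field P = 15; +1 → 16 = Q.
The longitude characters are unchanged.

PQ40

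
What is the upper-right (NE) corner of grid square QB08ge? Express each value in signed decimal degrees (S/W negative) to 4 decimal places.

-71.7917, 140.5833

Field Q=16, B=1: +16·20° lon, +1·10° lat → SW at lon 140°, lat -80°.
Square 0, 8: +0·2° lon, +8·1° lat → SW at lon 140°, lat -72°.
Subsquare g=6, e=4: +6·0.0833333° lon, +4·0.0416667° lat → SW at lon 140.5°, lat -71.8333°.
Cell spans 0.0833333° lon × 0.0416667° lat. NE corner is SW corner plus one full cell.
latitude -71.7917, longitude 140.5833.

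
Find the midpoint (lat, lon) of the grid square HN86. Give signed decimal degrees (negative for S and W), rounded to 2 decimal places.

46.50, -23.00

Field H=7, N=13: +7·20° lon, +13·10° lat → SW at lon -40°, lat 40°.
Square 8, 6: +8·2° lon, +6·1° lat → SW at lon -24°, lat 46°.
Cell spans 2° lon × 1° lat. Centre is SW corner plus half of each.
latitude 46.50, longitude -23.00.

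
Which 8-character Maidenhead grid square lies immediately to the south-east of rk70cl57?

RK70cl66

Longitude extended square 5; +1 → 6.
Latitude extended square 7; −1 → 6.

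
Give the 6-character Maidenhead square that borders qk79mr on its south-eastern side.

Longitude subsquare m = 12; +1 → 13 = n.
Latitude subsquare r = 17; −1 → 16 = q.

QK79nq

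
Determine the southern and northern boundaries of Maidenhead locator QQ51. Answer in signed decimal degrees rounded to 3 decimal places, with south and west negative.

71.000, 72.000

Field Q=16, Q=16: +16·20° lon, +16·10° lat → SW at lon 140°, lat 70°.
Square 5, 1: +5·2° lon, +1·1° lat → SW at lon 150°, lat 71°.
Cell spans 2° lon × 1° lat.
south 71.000, north 72.000.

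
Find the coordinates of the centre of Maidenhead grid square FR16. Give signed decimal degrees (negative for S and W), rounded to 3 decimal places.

86.500, -77.000

Field F=5, R=17: +5·20° lon, +17·10° lat → SW at lon -80°, lat 80°.
Square 1, 6: +1·2° lon, +6·1° lat → SW at lon -78°, lat 86°.
Cell spans 2° lon × 1° lat. Centre is SW corner plus half of each.
latitude 86.500, longitude -77.000.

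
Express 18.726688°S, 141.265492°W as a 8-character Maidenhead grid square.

BH91ig85

Offset from 180°W / 90°S: lon 38.73451°, lat 71.27331°.
Field: lon ⌊38.73451/20⌋ = 1 → B; lat ⌊71.27331/10⌋ = 7 → H.
Square: lon ⌊18.73451/2⌋ = 9; lat ⌊1.27331/1⌋ = 1.
Subsquare: lon ⌊0.73451/0.0833333⌋ = 8 → i; lat ⌊0.27331/0.0416667⌋ = 6 → g.
Extended square: lon ⌊0.06784/0.00833333⌋ = 8; lat ⌊0.02331/0.00416667⌋ = 5.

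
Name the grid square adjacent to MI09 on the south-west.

LI98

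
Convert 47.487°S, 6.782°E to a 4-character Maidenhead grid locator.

JE32

Offset from 180°W / 90°S: lon 186.78°, lat 42.51°.
Field: 186.78/20 → 9 → J, 42.51/10 → 4 → E; chars JE.
Square: 6.78/2 → 3, 2.51/1 → 2; chars 32.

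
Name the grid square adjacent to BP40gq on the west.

BP40fq

Longitude subsquare g = 6; −1 → 5 = f.
The latitude characters are unchanged.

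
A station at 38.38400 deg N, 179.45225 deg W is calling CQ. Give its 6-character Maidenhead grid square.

Add 180° to longitude and 90° to latitude: 0.5478, 128.3840.
Field: lon ⌊0.5478/20⌋ = 0 → A; lat ⌊128.3840/10⌋ = 12 → M.
Square: lon ⌊0.5478/2⌋ = 0; lat ⌊8.3840/1⌋ = 8.
Subsquare: lon ⌊0.5478/0.0833333⌋ = 6 → g; lat ⌊0.3840/0.0416667⌋ = 9 → j.

AM08gj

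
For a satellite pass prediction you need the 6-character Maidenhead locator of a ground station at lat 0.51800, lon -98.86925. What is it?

Shift to the Maidenhead origin (180°W, 90°S): lon 81.1308, lat 90.5180.
Field: 81.1308/20 → 4 → E, 90.5180/10 → 9 → J; chars EJ.
Square: 1.1308/2 → 0, 0.5180/1 → 0; chars 00.
Subsquare: 1.1308/0.0833333 → 13 → n, 0.5180/0.0416667 → 12 → m; chars nm.

EJ00nm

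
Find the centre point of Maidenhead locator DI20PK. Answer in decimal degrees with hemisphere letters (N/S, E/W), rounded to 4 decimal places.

9.5625° S, 114.7083° W

Field D=3, I=8: +3·20° lon, +8·10° lat → SW at lon -120°, lat -10°.
Square 2, 0: +2·2° lon, +0·1° lat → SW at lon -116°, lat -10°.
Subsquare p=15, k=10: +15·0.0833333° lon, +10·0.0416667° lat → SW at lon -114.75°, lat -9.58333°.
Cell spans 0.0833333° lon × 0.0416667° lat. Centre is SW corner plus half of each.
latitude 9.5625° S, longitude 114.7083° W.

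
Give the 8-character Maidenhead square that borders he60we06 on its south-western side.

Longitude extended square 0; −1 → -1, wraps to 9, carry into subsquare.
Longitude subsquare w = 22; −1 → 21 = v.
Latitude extended square 6; −1 → 5.

HE60ve95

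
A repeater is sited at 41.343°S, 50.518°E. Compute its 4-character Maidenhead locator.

Add 180° to longitude and 90° to latitude: 230.52, 48.66.
Field: lon ⌊230.52/20⌋ = 11 → L; lat ⌊48.66/10⌋ = 4 → E.
Square: lon ⌊10.52/2⌋ = 5; lat ⌊8.66/1⌋ = 8.

LE58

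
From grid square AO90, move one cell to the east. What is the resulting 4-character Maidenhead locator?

Longitude square 9; +1 → 10, wraps to 0, carry into field.
Longitude field A = 0; +1 → 1 = B.
The latitude characters are unchanged.

BO00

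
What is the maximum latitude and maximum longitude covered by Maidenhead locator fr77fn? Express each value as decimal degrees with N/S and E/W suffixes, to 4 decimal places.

Field F=5, R=17: +5·20° lon, +17·10° lat → SW at lon -80°, lat 80°.
Square 7, 7: +7·2° lon, +7·1° lat → SW at lon -66°, lat 87°.
Subsquare f=5, n=13: +5·0.0833333° lon, +13·0.0416667° lat → SW at lon -65.5833°, lat 87.5417°.
Cell spans 0.0833333° lon × 0.0416667° lat. NE corner is SW corner plus one full cell.
latitude 87.5833° N, longitude 65.5000° W.

87.5833° N, 65.5000° W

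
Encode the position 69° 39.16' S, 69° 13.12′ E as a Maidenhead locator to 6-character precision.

Shift to the Maidenhead origin (180°W, 90°S): lon 249.2187, lat 20.3473.
Field: 249.2187/20 → 12 → M, 20.3473/10 → 2 → C; chars MC.
Square: 9.2187/2 → 4, 0.3473/1 → 0; chars 40.
Subsquare: 1.2187/0.0833333 → 14 → o, 0.3473/0.0416667 → 8 → i; chars oi.

MC40oi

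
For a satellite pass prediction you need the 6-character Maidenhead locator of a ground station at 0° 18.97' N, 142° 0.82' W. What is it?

Add 180° to longitude and 90° to latitude: 37.9863, 90.3162.
Field: lon ⌊37.9863/20⌋ = 1 → B; lat ⌊90.3162/10⌋ = 9 → J.
Square: lon ⌊17.9863/2⌋ = 8; lat ⌊0.3162/1⌋ = 0.
Subsquare: lon ⌊1.9863/0.0833333⌋ = 23 → x; lat ⌊0.3162/0.0416667⌋ = 7 → h.

BJ80xh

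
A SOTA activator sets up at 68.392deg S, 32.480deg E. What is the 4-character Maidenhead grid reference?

KC61

Shift to the Maidenhead origin (180°W, 90°S): lon 212.48, lat 21.61.
Field (20°×10°, letters A–R): lon ⌊212.48/20⌋ = 10 → K; lat ⌊21.61/10⌋ = 2 → C.
Square (2°×1°, digits 0–9): lon ⌊12.48/2⌋ = 6; lat ⌊1.61/1⌋ = 1.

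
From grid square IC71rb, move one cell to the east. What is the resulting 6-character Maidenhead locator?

Longitude subsquare r = 17; +1 → 18 = s.
The latitude characters are unchanged.

IC71sb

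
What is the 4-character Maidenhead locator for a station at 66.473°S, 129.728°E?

Shift to the Maidenhead origin (180°W, 90°S): lon 309.73, lat 23.53.
Field: 309.73/20 → 15 → P, 23.53/10 → 2 → C; chars PC.
Square: 9.73/2 → 4, 3.53/1 → 3; chars 43.

PC43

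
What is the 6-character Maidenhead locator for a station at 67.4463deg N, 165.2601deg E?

RP27pk

Offset from 180°W / 90°S: lon 345.2601°, lat 157.4463°.
Field (20°×10°, letters A–R): lon ⌊345.2601/20⌋ = 17 → R; lat ⌊157.4463/10⌋ = 15 → P.
Square (2°×1°, digits 0–9): lon ⌊5.2601/2⌋ = 2; lat ⌊7.4463/1⌋ = 7.
Subsquare (5′×2.5′, letters a–x): lon ⌊1.2601/0.0833333⌋ = 15 → p; lat ⌊0.4463/0.0416667⌋ = 10 → k.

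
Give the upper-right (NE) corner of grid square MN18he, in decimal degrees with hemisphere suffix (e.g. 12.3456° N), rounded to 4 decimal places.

48.2083° N, 62.6667° E

Field M=12, N=13: +12·20° lon, +13·10° lat → SW at lon 60°, lat 40°.
Square 1, 8: +1·2° lon, +8·1° lat → SW at lon 62°, lat 48°.
Subsquare h=7, e=4: +7·0.0833333° lon, +4·0.0416667° lat → SW at lon 62.5833°, lat 48.1667°.
Cell spans 0.0833333° lon × 0.0416667° lat. NE corner is SW corner plus one full cell.
latitude 48.2083° N, longitude 62.6667° E.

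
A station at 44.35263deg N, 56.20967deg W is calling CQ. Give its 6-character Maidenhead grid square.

Add 180° to longitude and 90° to latitude: 123.7903, 134.3526.
Field: lon ⌊123.7903/20⌋ = 6 → G; lat ⌊134.3526/10⌋ = 13 → N.
Square: lon ⌊3.7903/2⌋ = 1; lat ⌊4.3526/1⌋ = 4.
Subsquare: lon ⌊1.7903/0.0833333⌋ = 21 → v; lat ⌊0.3526/0.0416667⌋ = 8 → i.

GN14vi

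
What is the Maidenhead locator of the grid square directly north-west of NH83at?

NH73xu

Longitude subsquare a = 0; −1 → -1, wraps to 23 = x, carry into square.
Longitude square 8; −1 → 7.
Latitude subsquare t = 19; +1 → 20 = u.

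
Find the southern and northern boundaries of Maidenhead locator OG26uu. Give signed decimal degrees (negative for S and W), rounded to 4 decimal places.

Field O=14, G=6: +14·20° lon, +6·10° lat → SW at lon 100°, lat -30°.
Square 2, 6: +2·2° lon, +6·1° lat → SW at lon 104°, lat -24°.
Subsquare u=20, u=20: +20·0.0833333° lon, +20·0.0416667° lat → SW at lon 105.667°, lat -23.1667°.
Cell spans 0.0833333° lon × 0.0416667° lat.
south -23.1667, north -23.1250.

-23.1667, -23.1250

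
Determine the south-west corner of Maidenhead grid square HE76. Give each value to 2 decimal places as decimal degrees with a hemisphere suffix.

Field H=7, E=4: +7·20° lon, +4·10° lat → SW at lon -40°, lat -50°.
Square 7, 6: +7·2° lon, +6·1° lat → SW at lon -26°, lat -44°.
latitude 44.00° S, longitude 26.00° W.

44.00° S, 26.00° W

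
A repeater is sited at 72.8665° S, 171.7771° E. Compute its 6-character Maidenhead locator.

RB57vd

Add 180° to longitude and 90° to latitude: 351.7771, 17.1335.
Field: lon ⌊351.7771/20⌋ = 17 → R; lat ⌊17.1335/10⌋ = 1 → B.
Square: lon ⌊11.7771/2⌋ = 5; lat ⌊7.1335/1⌋ = 7.
Subsquare: lon ⌊1.7771/0.0833333⌋ = 21 → v; lat ⌊0.1335/0.0416667⌋ = 3 → d.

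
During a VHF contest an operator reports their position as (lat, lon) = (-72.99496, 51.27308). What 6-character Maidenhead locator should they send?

Offset from 180°W / 90°S: lon 231.2731°, lat 17.0050°.
Field: 231.2731/20 → 11 → L, 17.0050/10 → 1 → B; chars LB.
Square: 11.2731/2 → 5, 7.0050/1 → 7; chars 57.
Subsquare: 1.2731/0.0833333 → 15 → p, 0.0050/0.0416667 → 0 → a; chars pa.

LB57pa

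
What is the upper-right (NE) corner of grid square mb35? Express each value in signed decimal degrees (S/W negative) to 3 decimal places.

-74.000, 68.000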